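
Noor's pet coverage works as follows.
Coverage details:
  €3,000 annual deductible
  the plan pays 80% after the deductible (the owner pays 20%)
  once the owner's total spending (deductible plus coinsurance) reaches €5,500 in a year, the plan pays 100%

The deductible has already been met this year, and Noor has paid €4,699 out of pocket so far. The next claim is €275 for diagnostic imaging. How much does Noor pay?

The deductible is already satisfied, so the full bill goes to coinsurance.
Owner's 20% share of €275 is €55.
Year-to-date out-of-pocket becomes €4,699 + €55 = €4,754, still under the €5,500 maximum, so no cap applies.

€55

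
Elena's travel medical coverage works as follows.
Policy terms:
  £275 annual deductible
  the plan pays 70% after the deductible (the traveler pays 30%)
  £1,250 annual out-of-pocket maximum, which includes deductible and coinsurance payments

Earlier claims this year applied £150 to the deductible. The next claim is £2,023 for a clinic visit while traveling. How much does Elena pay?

£694.40

Remaining deductible: £275 − £150 = £125.
That leaves £2,023 − £125 = £1,898 for coinsurance.
Coinsurance: £1,898 × 30% = £569.40.
That puts the traveler's cost at £125 + £569.40 = £694.40 before any cap.
Year-to-date out-of-pocket becomes £150 + £694.40 = £844.40, still under the £1,250 maximum, so no cap applies.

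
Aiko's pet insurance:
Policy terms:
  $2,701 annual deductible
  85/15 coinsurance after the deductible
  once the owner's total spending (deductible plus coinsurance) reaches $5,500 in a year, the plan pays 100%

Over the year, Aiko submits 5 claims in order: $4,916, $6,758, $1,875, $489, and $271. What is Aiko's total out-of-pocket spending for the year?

$4,442.20

Claim 1 — $4,916: $2,701 to deductible, leaving $2,215; coinsurance $2,215 × 15% = $332.25. Owner pays $3,033.25; OOP now $3,033.25.
Claim 2 — $6,758: deductible already satisfied, so owner's share is 15% × $6,758 = $1,013.70. Owner pays $1,013.70; OOP now $4,046.95.
Claim 3 — $1,875: deductible met; 15% of $1,875 = $281.25. Cost to owner: $281.25. OOP to date $4,328.20.
Claim 4 — $489: deductible already satisfied, so owner's share is 15% × $489 = $73.35. Owner owes $73.35 (running OOP $4,401.55).
Claim 5 — $271: deductible already satisfied, so owner's share is 15% × $271 = $40.65. Cost to owner: $40.65. OOP to date $4,442.20.
Summing the owner's payments: $3,033.25 + $1,013.70 + $281.25 + $73.35 + $40.65 = $4,442.20.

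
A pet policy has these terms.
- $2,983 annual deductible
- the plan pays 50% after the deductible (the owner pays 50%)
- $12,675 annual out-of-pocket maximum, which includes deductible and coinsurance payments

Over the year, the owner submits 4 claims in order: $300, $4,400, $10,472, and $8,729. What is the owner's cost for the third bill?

Claim 1 — $300: entire amount goes to the deductible. Owner owes $300 (running OOP $300).
Claim 2 — $4,400: $2,683 finishes the deductible; $1,717 goes to coinsurance; 50% of $1,717 = $858.50. Owner owes $3,541.50 (running OOP $3,841.50).
Claim 3 — $10,472: deductible met; 50% of $10,472 = $5,236. Owner pays $5,236; OOP now $9,077.50.

$5,236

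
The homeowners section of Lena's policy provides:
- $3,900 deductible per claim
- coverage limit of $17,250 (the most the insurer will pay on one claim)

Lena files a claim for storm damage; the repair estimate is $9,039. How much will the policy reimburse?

Subtract the deductible: $9,039 − $3,900 = $5,139.
$5,139 ≤ $17,250, so the limit doesn't bind; insurer pays $5,139.

$5,139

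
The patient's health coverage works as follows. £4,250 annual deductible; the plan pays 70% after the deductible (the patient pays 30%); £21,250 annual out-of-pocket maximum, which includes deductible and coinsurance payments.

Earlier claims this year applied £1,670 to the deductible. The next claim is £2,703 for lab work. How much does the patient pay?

Remaining deductible: £4,250 − £1,670 = £2,580.
That leaves £2,703 − £2,580 = £123 for coinsurance.
Coinsurance: £123 × 30% = £36.90.
That puts the patient's cost at £2,580 + £36.90 = £2,616.90 before any cap.
Cumulative spending £1,670 + £2,616.90 = £4,286.90 stays under the £21,250 maximum.

£2,616.90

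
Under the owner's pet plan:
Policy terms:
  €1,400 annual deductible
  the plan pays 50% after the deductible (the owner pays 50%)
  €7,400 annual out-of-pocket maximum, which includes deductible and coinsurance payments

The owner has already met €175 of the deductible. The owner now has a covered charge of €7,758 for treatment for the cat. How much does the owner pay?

Deductible still to meet: €1,400 − €175 = €1,225.
That leaves €7,758 − €1,225 = €6,533 for coinsurance.
Coinsurance: €6,533 × 50% = €3,266.50.
Owner responsibility before any cap: €1,225 + €3,266.50 = €4,491.50.
Year-to-date out-of-pocket becomes €175 + €4,491.50 = €4,666.50, still under the €7,400 maximum, so no cap applies.

€4,491.50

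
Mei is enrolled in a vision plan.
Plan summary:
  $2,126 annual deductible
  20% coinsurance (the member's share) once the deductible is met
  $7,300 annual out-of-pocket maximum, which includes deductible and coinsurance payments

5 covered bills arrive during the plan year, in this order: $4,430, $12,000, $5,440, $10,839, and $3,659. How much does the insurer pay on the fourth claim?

Claim 1 — $4,430: $2,126 finishes the deductible; $2,304 goes to coinsurance; member's 20% is $460.80. Member owes $2,586.80 (running OOP $2,586.80). Insurer: $4,430 − $2,586.80 = $1,843.20.
Claim 2 — $12,000: 20% coinsurance on $12,000 = $2,400. Member owes $2,400 (running OOP $4,986.80). Insurer: $12,000 − $2,400 = $9,600.
Claim 3 — $5,440: 20% coinsurance on $5,440 = $1,088. Member owes $1,088 (running OOP $6,074.80). Plan pays $5,440 − $1,088 = $4,352.
Claim 4 — $10,839: deductible already satisfied, so member's share is 20% × $10,839 = $2,167.80. OOP would hit $8,242.60 > $7,300, so the cap limits the member to $7,300 − $6,074.80 = $1,225.20. Plan pays $10,839 − $1,225.20 = $9,613.80.

$9,613.80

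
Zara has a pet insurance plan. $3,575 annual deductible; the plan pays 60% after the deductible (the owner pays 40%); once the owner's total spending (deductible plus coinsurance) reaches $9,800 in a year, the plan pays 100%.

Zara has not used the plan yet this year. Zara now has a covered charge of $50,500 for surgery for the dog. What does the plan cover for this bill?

$40,700

The full $3,575 deductible is still open; $3,575 of this bill applies to it.
After the $3,575 deductible portion, $50,500 − $3,575 = $46,925 is subject to coinsurance.
40% of $46,925 = $18,770 falls to the owner.
Owner responsibility before any cap: $3,575 + $18,770 = $22,345.
That would bring total out-of-pocket to $22,345, past the $9,800 cap. The owner is capped at $9,800 − $0 = $9,800 on this claim.
The insurer covers the remainder: $50,500 − $9,800 = $40,700.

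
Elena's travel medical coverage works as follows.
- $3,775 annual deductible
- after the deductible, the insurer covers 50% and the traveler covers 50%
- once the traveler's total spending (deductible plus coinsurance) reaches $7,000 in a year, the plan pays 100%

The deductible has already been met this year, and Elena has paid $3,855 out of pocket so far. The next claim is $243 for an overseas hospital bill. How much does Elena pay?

$121.50

The deductible is already satisfied, so the full bill goes to coinsurance.
Traveler's 50% share of $243 is $121.50.
Cumulative spending $3,855 + $121.50 = $3,976.50 stays under the $7,000 maximum.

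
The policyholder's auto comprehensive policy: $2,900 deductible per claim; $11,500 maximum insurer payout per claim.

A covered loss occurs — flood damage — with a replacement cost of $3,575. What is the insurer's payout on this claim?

$675

Subtract the deductible: $3,575 − $2,900 = $675.
$675 is within the $11,500 limit, so the insurer pays $675.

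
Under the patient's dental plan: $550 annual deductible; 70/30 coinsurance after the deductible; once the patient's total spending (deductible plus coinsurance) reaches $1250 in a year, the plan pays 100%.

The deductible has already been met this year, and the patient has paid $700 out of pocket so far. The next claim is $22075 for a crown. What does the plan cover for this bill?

With the deductible met, the entire $22075 is subject to coinsurance.
30% of $22075 = $6622.50 falls to the patient.
Year-to-date out-of-pocket would reach $700 + $6622.50 = $7322.50, above the $1250 maximum, so the patient pays only $1250 − $700 = $550.
Insurer pays the balance: $22075 − $550 = $21525.

$21525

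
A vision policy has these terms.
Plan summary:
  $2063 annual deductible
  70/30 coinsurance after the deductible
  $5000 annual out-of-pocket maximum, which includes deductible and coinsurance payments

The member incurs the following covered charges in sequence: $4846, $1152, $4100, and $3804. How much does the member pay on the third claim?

#1 ($4846): deductible takes $2063, $2783 remains; member's 30% is $834.90. Cost to member: $2897.90. OOP to date $2897.90.
#2 ($1152): deductible already satisfied, so member's share is 30% × $1152 = $345.60. Member pays $345.60; OOP now $3243.50.
#3 ($4100): 30% coinsurance on $4100 = $1230. Cost to member: $1230. OOP to date $4473.50.

$1230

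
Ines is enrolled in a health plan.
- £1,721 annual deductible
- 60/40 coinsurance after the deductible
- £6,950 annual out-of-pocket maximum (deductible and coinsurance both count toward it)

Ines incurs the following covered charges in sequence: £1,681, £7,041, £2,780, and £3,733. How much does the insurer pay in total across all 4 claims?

£8,285

#1 (£1,681): entire amount goes to the deductible. Patient pays £1,681; OOP now £1,681. Insurer: £1,681 − £1,681 = £0.
#2 (£7,041): deductible takes £40, £7,001 remains; 40% of £7,001 = £2,800.40. Patient owes £2,840.40 (running OOP £4,521.40). Insurer: £7,041 − £2,840.40 = £4,200.60.
#3 (£2,780): deductible already satisfied, so patient's share is 40% × £2,780 = £1,112. Cost to patient: £1,112. OOP to date £5,633.40. Insurer: £2,780 − £1,112 = £1,668.
#4 (£3,733): 40% coinsurance on £3,733 = £1,493.20. That would push OOP to £7,126.60, over the £6,950 cap, so patient pays £6,950 − £5,633.40 = £1,316.60. Plan pays £3,733 − £1,316.60 = £2,416.40.
Insurer total: £0 + £4,200.60 + £1,668 + £2,416.40 = £8,285.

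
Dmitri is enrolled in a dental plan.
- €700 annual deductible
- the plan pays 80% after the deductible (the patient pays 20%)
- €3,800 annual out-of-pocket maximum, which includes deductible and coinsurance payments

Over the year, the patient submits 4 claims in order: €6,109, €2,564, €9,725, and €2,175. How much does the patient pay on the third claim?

€1,505.40

#1 (€6,109): deductible takes €700, €5,409 remains; 20% of €5,409 = €1,081.80. Patient pays €1,781.80; OOP now €1,781.80.
#2 (€2,564): deductible met; 20% of €2,564 = €512.80. Patient pays €512.80; OOP now €2,294.60.
#3 (€9,725): deductible already satisfied, so patient's share is 20% × €9,725 = €1,945. Adding that to €2,294.60 gives €4,239.60, past the €3,800 cap; patient pays only €3,800 − €2,294.60 = €1,505.40.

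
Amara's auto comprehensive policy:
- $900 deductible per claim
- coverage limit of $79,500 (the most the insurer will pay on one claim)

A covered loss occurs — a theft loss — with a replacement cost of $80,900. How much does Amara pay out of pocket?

Less the $900 deductible: $80,900 − $900 = $80,000.
Since $80,000 > $79,500, the payout is capped at $79,500.
Out of pocket: $80,900 − $79,500 = $1,400.

$1,400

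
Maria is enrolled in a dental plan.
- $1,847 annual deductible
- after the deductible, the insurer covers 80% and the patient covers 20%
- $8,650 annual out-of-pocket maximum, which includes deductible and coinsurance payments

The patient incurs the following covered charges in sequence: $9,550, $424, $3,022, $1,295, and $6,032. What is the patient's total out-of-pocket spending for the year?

Claim 1 ($9,550): deductible takes $1,847, $7,703 remains; patient's 20% is $1,540.60. Patient pays $3,387.60; OOP now $3,387.60.
Claim 2 ($424): deductible already satisfied, so patient's share is 20% × $424 = $84.80. Patient pays $84.80; OOP now $3,472.40.
Claim 3 ($3,022): 20% coinsurance on $3,022 = $604.40. Patient pays $604.40; OOP now $4,076.80.
Claim 4 ($1,295): 20% coinsurance on $1,295 = $259. Patient pays $259; OOP now $4,335.80.
Claim 5 ($6,032): deductible already satisfied, so patient's share is 20% × $6,032 = $1,206.40. Patient owes $1,206.40 (running OOP $5,542.20).
Summing the patient's payments: $3,387.60 + $84.80 + $604.40 + $259 + $1,206.40 = $5,542.20.

$5,542.20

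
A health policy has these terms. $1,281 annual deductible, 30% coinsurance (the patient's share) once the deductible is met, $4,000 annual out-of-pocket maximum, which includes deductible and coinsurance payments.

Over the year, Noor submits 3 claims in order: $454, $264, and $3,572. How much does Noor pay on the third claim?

#1 ($454): all of it applies to the deductible. Patient pays $454; OOP now $454.
#2 ($264): entire amount goes to the deductible. Patient owes $264 (running OOP $718).
#3 ($3,572): $563 to deductible, leaving $3,009; coinsurance $3,009 × 30% = $902.70. Patient owes $1,465.70 (running OOP $2,183.70).

$1,465.70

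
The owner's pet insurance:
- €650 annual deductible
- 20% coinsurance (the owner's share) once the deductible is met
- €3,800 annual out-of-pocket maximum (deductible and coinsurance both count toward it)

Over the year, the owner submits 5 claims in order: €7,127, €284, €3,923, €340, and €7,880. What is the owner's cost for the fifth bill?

€945.20

#1 (€7,127): deductible takes €650, €6,477 remains; 20% of €6,477 = €1,295.40. Owner owes €1,945.40 (running OOP €1,945.40).
#2 (€284): 20% coinsurance on €284 = €56.80. Owner pays €56.80; OOP now €2,002.20.
#3 (€3,923): deductible met; 20% of €3,923 = €784.60. Owner pays €784.60; OOP now €2,786.80.
#4 (€340): deductible already satisfied, so owner's share is 20% × €340 = €68. Cost to owner: €68. OOP to date €2,854.80.
#5 (€7,880): 20% coinsurance on €7,880 = €1,576. Adding that to €2,854.80 gives €4,430.80, past the €3,800 cap; owner pays only €3,800 − €2,854.80 = €945.20.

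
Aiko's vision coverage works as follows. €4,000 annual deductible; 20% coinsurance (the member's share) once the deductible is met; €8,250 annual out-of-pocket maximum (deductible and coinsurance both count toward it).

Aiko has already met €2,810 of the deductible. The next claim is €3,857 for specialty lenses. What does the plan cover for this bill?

Remaining deductible: €4,000 − €2,810 = €1,190.
After the €1,190 deductible portion, €3,857 − €1,190 = €2,667 is subject to coinsurance.
20% of €2,667 = €533.40 falls to the member.
So the member owes €1,190 + €533.40 = €1,723.40 before any cap.
Year-to-date out-of-pocket becomes €2,810 + €1,723.40 = €4,533.40, still under the €8,250 maximum, so no cap applies.
The insurer covers the remainder: €3,857 − €1,723.40 = €2,133.60.

€2,133.60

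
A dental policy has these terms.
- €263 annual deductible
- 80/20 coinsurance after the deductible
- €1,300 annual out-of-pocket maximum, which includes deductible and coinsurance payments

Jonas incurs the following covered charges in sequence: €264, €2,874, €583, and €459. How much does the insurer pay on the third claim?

€466.40

Claim 1 — €264: €263 to deductible, leaving €1; coinsurance €1 × 20% = €0.20. Patient owes €263.20 (running OOP €263.20). Plan pays €264 − €263.20 = €0.80.
Claim 2 — €2,874: deductible already satisfied, so patient's share is 20% × €2,874 = €574.80. Cost to patient: €574.80. OOP to date €838. Plan pays €2,874 − €574.80 = €2,299.20.
Claim 3 — €583: 20% coinsurance on €583 = €116.60. Patient owes €116.60 (running OOP €954.60). Insurer: €583 − €116.60 = €466.40.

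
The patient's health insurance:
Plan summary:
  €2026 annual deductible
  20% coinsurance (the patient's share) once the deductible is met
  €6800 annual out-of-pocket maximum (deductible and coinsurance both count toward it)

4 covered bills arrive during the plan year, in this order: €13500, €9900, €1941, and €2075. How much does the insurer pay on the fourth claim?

Claim 1 (€13500): deductible takes €2026, €11474 remains; 20% of €11474 = €2294.80. Patient pays €4320.80; OOP now €4320.80. Insurer: €13500 − €4320.80 = €9179.20.
Claim 2 (€9900): 20% coinsurance on €9900 = €1980. Patient pays €1980; OOP now €6300.80. Insurer: €9900 − €1980 = €7920.
Claim 3 (€1941): deductible met; 20% of €1941 = €388.20. Patient pays €388.20; OOP now €6689. Insurer: €1941 − €388.20 = €1552.80.
Claim 4 (€2075): deductible met; 20% of €2075 = €415. Adding that to €6689 gives €7104, past the €6800 cap; patient pays only €6800 − €6689 = €111. Insurer: €2075 − €111 = €1964.

€1964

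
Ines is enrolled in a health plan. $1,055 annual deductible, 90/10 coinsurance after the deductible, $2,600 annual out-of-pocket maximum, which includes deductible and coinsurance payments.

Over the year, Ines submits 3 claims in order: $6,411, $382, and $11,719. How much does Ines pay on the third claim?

$971.20

Bill 1, $6,411: $1,055 to deductible, leaving $5,356; 10% of $5,356 = $535.60. Cost to patient: $1,590.60. OOP to date $1,590.60.
Bill 2, $382: deductible met; 10% of $382 = $38.20. Patient pays $38.20; OOP now $1,628.80.
Bill 3, $11,719: deductible already satisfied, so patient's share is 10% × $11,719 = $1,171.90. Adding that to $1,628.80 gives $2,800.70, past the $2,600 cap; patient pays only $2,600 − $1,628.80 = $971.20.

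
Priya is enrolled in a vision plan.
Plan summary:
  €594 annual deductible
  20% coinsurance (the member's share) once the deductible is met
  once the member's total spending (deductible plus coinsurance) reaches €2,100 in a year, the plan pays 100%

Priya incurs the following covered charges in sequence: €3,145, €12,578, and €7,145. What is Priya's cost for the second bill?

Bill 1, €3,145: €594 to deductible, leaving €2,551; member's 20% is €510.20. Member owes €1,104.20 (running OOP €1,104.20).
Bill 2, €12,578: deductible already satisfied, so member's share is 20% × €12,578 = €2,515.60. OOP would hit €3,619.80 > €2,100, so the cap limits the member to €2,100 − €1,104.20 = €995.80.

€995.80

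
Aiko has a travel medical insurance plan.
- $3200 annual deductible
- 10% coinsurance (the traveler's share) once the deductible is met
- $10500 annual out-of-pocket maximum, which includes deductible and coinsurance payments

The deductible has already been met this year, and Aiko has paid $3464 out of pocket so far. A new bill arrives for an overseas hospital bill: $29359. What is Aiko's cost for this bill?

The deductible is already satisfied, so the full bill goes to coinsurance.
Coinsurance: $29359 × 10% = $2935.90.
Cumulative spending $3464 + $2935.90 = $6399.90 stays under the $10500 maximum.

$2935.90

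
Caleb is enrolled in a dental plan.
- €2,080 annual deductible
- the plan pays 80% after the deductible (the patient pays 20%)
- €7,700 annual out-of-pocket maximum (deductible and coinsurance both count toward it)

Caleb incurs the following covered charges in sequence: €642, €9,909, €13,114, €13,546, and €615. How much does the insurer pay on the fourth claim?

Claim 1 (€642): all of it applies to the deductible. Cost to patient: €642. OOP to date €642. Plan pays €642 − €642 = €0.
Claim 2 (€9,909): €1,438 finishes the deductible; €8,471 goes to coinsurance; patient's 20% is €1,694.20. Patient owes €3,132.20 (running OOP €3,774.20). Plan pays €9,909 − €3,132.20 = €6,776.80.
Claim 3 (€13,114): deductible already satisfied, so patient's share is 20% × €13,114 = €2,622.80. Cost to patient: €2,622.80. OOP to date €6,397. Insurer: €13,114 − €2,622.80 = €10,491.20.
Claim 4 (€13,546): deductible already satisfied, so patient's share is 20% × €13,546 = €2,709.20. That would push OOP to €9,106.20, over the €7,700 cap, so patient pays €7,700 − €6,397 = €1,303. Insurer: €13,546 − €1,303 = €12,243.

€12,243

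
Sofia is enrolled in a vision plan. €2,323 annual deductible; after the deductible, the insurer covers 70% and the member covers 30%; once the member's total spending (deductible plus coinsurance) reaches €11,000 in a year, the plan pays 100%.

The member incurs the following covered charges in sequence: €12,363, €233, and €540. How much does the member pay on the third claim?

Claim 1 (€12,363): €2,323 finishes the deductible; €10,040 goes to coinsurance; 30% of €10,040 = €3,012. Member owes €5,335 (running OOP €5,335).
Claim 2 (€233): deductible already satisfied, so member's share is 30% × €233 = €69.90. Member pays €69.90; OOP now €5,404.90.
Claim 3 (€540): deductible already satisfied, so member's share is 30% × €540 = €162. Member pays €162; OOP now €5,566.90.

€162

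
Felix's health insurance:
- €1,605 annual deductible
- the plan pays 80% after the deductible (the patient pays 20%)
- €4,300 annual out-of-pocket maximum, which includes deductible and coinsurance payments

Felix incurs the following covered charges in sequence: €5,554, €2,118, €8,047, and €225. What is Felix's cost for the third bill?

Claim 1 — €5,554: €1,605 to deductible, leaving €3,949; patient's 20% is €789.80. Patient owes €2,394.80 (running OOP €2,394.80).
Claim 2 — €2,118: deductible met; 20% of €2,118 = €423.60. Patient owes €423.60 (running OOP €2,818.40).
Claim 3 — €8,047: deductible already satisfied, so patient's share is 20% × €8,047 = €1,609.40. OOP would hit €4,427.80 > €4,300, so the cap limits the patient to €4,300 − €2,818.40 = €1,481.60.

€1,481.60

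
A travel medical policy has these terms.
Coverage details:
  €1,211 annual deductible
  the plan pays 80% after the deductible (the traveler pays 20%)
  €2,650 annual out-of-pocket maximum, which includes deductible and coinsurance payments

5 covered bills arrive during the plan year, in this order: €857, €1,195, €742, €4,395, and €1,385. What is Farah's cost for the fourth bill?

Bill 1, €857: entire amount goes to the deductible. Cost to traveler: €857. OOP to date €857.
Bill 2, €1,195: €354 finishes the deductible; €841 goes to coinsurance; coinsurance €841 × 20% = €168.20. Traveler pays €522.20; OOP now €1,379.20.
Bill 3, €742: deductible met; 20% of €742 = €148.40. Traveler owes €148.40 (running OOP €1,527.60).
Bill 4, €4,395: 20% coinsurance on €4,395 = €879. Cost to traveler: €879. OOP to date €2,406.60.

€879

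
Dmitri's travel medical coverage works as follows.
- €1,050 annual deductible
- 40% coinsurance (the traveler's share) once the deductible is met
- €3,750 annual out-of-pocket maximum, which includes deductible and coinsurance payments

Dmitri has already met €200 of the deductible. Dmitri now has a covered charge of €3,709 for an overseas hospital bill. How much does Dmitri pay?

€200 of the €1,050 deductible is already met, leaving €850.
That leaves €3,709 − €850 = €2,859 for coinsurance.
Traveler's 40% share of €2,859 is €1,143.60.
That puts the traveler's cost at €850 + €1,143.60 = €1,993.60 before any cap.
Year-to-date out-of-pocket becomes €200 + €1,993.60 = €2,193.60, still under the €3,750 maximum, so no cap applies.

€1,993.60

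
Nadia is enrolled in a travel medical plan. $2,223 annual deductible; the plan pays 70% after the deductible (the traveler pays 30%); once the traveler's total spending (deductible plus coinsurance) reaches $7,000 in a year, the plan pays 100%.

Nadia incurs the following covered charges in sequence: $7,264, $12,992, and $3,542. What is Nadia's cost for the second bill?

Bill 1, $7,264: deductible takes $2,223, $5,041 remains; coinsurance $5,041 × 30% = $1,512.30. Traveler pays $3,735.30; OOP now $3,735.30.
Bill 2, $12,992: 30% coinsurance on $12,992 = $3,897.60. That would push OOP to $7,632.90, over the $7,000 cap, so traveler pays $7,000 − $3,735.30 = $3,264.70.

$3,264.70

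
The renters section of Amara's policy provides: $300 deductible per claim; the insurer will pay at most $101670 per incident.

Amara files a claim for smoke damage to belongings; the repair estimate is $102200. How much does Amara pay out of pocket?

$530

After the deductible, $102200 − $300 = $101900 remains.
$101900 exceeds the $101670 limit, so the insurer pays the limit: $101670.
Out of pocket: $102200 − $101670 = $530.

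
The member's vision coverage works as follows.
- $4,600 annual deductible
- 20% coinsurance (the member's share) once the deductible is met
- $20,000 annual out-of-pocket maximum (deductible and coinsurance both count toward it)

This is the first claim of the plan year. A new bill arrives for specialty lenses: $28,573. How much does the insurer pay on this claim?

$19,178.40

Nothing has been paid toward the $4,600 deductible, so the first $4,600 of this charge is applied there.
After the $4,600 deductible portion, $28,573 − $4,600 = $23,973 is subject to coinsurance.
Member's 20% share of $23,973 is $4,794.60.
That puts the member's cost at $4,600 + $4,794.60 = $9,394.60 before any cap.
Total out-of-pocket so far would be $0 + $9,394.60 = $9,394.60, below the $20,000 cap — no reduction.
The insurer covers the remainder: $28,573 − $9,394.60 = $19,178.40.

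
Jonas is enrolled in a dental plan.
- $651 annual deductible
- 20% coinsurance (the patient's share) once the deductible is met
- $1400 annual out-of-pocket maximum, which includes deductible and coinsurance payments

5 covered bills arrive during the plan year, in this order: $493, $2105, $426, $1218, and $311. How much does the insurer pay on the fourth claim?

Claim 1 ($493): fully absorbed by the deductible. Patient owes $493 (running OOP $493). Plan pays $493 − $493 = $0.
Claim 2 ($2105): deductible takes $158, $1947 remains; patient's 20% is $389.40. Patient owes $547.40 (running OOP $1040.40). Insurer: $2105 − $547.40 = $1557.60.
Claim 3 ($426): deductible already satisfied, so patient's share is 20% × $426 = $85.20. Patient owes $85.20 (running OOP $1125.60). Insurer: $426 − $85.20 = $340.80.
Claim 4 ($1218): deductible already satisfied, so patient's share is 20% × $1218 = $243.60. Cost to patient: $243.60. OOP to date $1369.20. Insurer: $1218 − $243.60 = $974.40.

$974.40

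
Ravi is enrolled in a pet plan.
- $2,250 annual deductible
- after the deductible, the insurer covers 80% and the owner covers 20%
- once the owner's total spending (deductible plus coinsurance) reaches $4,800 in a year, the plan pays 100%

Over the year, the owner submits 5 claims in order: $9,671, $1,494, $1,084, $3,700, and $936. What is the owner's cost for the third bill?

$216.80

Claim 1 ($9,671): $2,250 to deductible, leaving $7,421; 20% of $7,421 = $1,484.20. Owner pays $3,734.20; OOP now $3,734.20.
Claim 2 ($1,494): 20% coinsurance on $1,494 = $298.80. Owner pays $298.80; OOP now $4,033.
Claim 3 ($1,084): deductible already satisfied, so owner's share is 20% × $1,084 = $216.80. Owner owes $216.80 (running OOP $4,249.80).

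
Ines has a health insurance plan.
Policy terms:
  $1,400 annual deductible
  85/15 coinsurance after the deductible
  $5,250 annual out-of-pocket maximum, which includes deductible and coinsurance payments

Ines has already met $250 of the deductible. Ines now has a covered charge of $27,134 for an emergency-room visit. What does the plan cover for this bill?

Deductible still to meet: $1,400 − $250 = $1,150.
The remaining $25,984 (= $27,134 − $1,150) moves to coinsurance.
15% of $25,984 = $3,897.60 falls to the patient.
That puts the patient's cost at $1,150 + $3,897.60 = $5,047.60 before any cap.
Adding $5,047.60 to the $250 already spent would give $5,297.60, which exceeds the $5,250 cap; the patient pays just $5,250 − $250 = $5,000.
The plan picks up $27,134 − $5,000 = $22,134.

$22,134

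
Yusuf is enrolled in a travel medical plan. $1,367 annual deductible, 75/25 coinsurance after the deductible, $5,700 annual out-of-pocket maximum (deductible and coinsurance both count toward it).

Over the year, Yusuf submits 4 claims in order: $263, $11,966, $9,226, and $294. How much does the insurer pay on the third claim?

$7,608.50

Claim 1 — $263: fully absorbed by the deductible. Cost to traveler: $263. OOP to date $263. Insurer: $263 − $263 = $0.
Claim 2 — $11,966: $1,104 to deductible, leaving $10,862; coinsurance $10,862 × 25% = $2,715.50. Cost to traveler: $3,819.50. OOP to date $4,082.50. Plan pays $11,966 − $3,819.50 = $8,146.50.
Claim 3 — $9,226: deductible already satisfied, so traveler's share is 25% × $9,226 = $2,306.50. That would push OOP to $6,389, over the $5,700 cap, so traveler pays $5,700 − $4,082.50 = $1,617.50. Plan pays $9,226 − $1,617.50 = $7,608.50.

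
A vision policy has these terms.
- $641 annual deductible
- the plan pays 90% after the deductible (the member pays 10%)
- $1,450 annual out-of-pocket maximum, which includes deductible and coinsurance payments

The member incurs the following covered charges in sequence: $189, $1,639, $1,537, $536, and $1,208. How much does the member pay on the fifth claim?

$120.80

#1 ($189): entire amount goes to the deductible. Member pays $189; OOP now $189.
#2 ($1,639): $452 finishes the deductible; $1,187 goes to coinsurance; 10% of $1,187 = $118.70. Cost to member: $570.70. OOP to date $759.70.
#3 ($1,537): deductible met; 10% of $1,537 = $153.70. Cost to member: $153.70. OOP to date $913.40.
#4 ($536): 10% coinsurance on $536 = $53.60. Member owes $53.60 (running OOP $967).
#5 ($1,208): 10% coinsurance on $1,208 = $120.80. Cost to member: $120.80. OOP to date $1,087.80.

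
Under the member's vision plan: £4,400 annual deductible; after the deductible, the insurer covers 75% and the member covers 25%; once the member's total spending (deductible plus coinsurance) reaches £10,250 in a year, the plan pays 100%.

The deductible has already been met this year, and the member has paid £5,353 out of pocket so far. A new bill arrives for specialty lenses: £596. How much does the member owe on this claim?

£149

The deductible is already satisfied, so the full bill goes to coinsurance.
25% of £596 = £149 falls to the member.
Total out-of-pocket so far would be £5,353 + £149 = £5,502, below the £10,250 cap — no reduction.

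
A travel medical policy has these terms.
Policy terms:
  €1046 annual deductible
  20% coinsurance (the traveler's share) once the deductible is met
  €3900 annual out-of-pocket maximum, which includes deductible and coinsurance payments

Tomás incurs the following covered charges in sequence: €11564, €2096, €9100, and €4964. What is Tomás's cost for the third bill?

Claim 1 (€11564): €1046 to deductible, leaving €10518; coinsurance €10518 × 20% = €2103.60. Cost to traveler: €3149.60. OOP to date €3149.60.
Claim 2 (€2096): deductible already satisfied, so traveler's share is 20% × €2096 = €419.20. Traveler owes €419.20 (running OOP €3568.80).
Claim 3 (€9100): 20% coinsurance on €9100 = €1820. That would push OOP to €5388.80, over the €3900 cap, so traveler pays €3900 − €3568.80 = €331.20.

€331.20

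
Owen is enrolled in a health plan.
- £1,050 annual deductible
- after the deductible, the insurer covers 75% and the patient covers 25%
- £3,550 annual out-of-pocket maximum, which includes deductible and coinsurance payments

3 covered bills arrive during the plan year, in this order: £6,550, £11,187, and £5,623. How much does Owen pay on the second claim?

£1,125

#1 (£6,550): £1,050 to deductible, leaving £5,500; coinsurance £5,500 × 25% = £1,375. Patient pays £2,425; OOP now £2,425.
#2 (£11,187): 25% coinsurance on £11,187 = £2,796.75. Adding that to £2,425 gives £5,221.75, past the £3,550 cap; patient pays only £3,550 − £2,425 = £1,125.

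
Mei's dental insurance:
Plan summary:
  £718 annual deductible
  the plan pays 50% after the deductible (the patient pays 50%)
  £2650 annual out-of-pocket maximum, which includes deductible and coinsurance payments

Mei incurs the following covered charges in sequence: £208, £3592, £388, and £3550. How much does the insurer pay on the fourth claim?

Claim 1 (£208): fully absorbed by the deductible. Patient owes £208 (running OOP £208). Plan pays £208 − £208 = £0.
Claim 2 (£3592): £510 finishes the deductible; £3082 goes to coinsurance; patient's 50% is £1541. Patient pays £2051; OOP now £2259. Insurer: £3592 − £2051 = £1541.
Claim 3 (£388): 50% coinsurance on £388 = £194. Cost to patient: £194. OOP to date £2453. Plan pays £388 − £194 = £194.
Claim 4 (£3550): 50% coinsurance on £3550 = £1775. Adding that to £2453 gives £4228, past the £2650 cap; patient pays only £2650 − £2453 = £197. Plan pays £3550 − £197 = £3353.

£3353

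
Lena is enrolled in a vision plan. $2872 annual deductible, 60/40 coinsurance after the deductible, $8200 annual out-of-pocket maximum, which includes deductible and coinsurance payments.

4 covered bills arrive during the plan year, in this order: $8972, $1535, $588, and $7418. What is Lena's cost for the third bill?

#1 ($8972): deductible takes $2872, $6100 remains; 40% of $6100 = $2440. Member owes $5312 (running OOP $5312).
#2 ($1535): deductible already satisfied, so member's share is 40% × $1535 = $614. Cost to member: $614. OOP to date $5926.
#3 ($588): deductible met; 40% of $588 = $235.20. Member pays $235.20; OOP now $6161.20.

$235.20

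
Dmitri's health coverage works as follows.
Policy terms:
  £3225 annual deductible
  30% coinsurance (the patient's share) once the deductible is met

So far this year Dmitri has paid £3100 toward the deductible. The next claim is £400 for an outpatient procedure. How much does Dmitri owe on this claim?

Deductible still to meet: £3225 − £3100 = £125.
The remaining £275 (= £400 − £125) moves to coinsurance.
Coinsurance: £275 × 30% = £82.50.
Patient responsibility: £125 + £82.50 = £207.50.

£207.50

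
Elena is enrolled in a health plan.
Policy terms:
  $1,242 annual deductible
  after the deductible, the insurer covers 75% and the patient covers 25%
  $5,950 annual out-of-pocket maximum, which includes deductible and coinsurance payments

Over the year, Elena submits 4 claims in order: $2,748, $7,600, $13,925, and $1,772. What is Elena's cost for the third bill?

Bill 1, $2,748: $1,242 finishes the deductible; $1,506 goes to coinsurance; coinsurance $1,506 × 25% = $376.50. Cost to patient: $1,618.50. OOP to date $1,618.50.
Bill 2, $7,600: deductible met; 25% of $7,600 = $1,900. Patient owes $1,900 (running OOP $3,518.50).
Bill 3, $13,925: deductible met; 25% of $13,925 = $3,481.25. OOP would hit $6,999.75 > $5,950, so the cap limits the patient to $5,950 − $3,518.50 = $2,431.50.

$2,431.50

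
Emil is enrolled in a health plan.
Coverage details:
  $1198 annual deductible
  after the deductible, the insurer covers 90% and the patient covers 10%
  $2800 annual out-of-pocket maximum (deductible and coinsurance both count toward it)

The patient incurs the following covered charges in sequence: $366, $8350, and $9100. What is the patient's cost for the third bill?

Bill 1, $366: entire amount goes to the deductible. Cost to patient: $366. OOP to date $366.
Bill 2, $8350: $832 to deductible, leaving $7518; coinsurance $7518 × 10% = $751.80. Patient owes $1583.80 (running OOP $1949.80).
Bill 3, $9100: deductible met; 10% of $9100 = $910. OOP would hit $2859.80 > $2800, so the cap limits the patient to $2800 − $1949.80 = $850.20.

$850.20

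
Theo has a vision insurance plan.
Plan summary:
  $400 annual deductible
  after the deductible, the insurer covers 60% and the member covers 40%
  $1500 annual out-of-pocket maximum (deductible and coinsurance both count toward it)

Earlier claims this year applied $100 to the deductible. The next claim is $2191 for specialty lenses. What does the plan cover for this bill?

$1134.60

Deductible still to meet: $400 − $100 = $300.
That leaves $2191 − $300 = $1891 for coinsurance.
Coinsurance: $1891 × 40% = $756.40.
That puts the member's cost at $300 + $756.40 = $1056.40 before any cap.
Cumulative spending $100 + $1056.40 = $1156.40 stays under the $1500 maximum.
Insurer pays the balance: $2191 − $1056.40 = $1134.60.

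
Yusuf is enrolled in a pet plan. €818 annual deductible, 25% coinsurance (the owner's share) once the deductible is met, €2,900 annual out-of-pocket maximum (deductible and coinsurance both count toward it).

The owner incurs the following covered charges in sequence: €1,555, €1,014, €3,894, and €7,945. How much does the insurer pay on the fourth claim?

€7,274.25

Claim 1 — €1,555: €818 to deductible, leaving €737; coinsurance €737 × 25% = €184.25. Owner owes €1,002.25 (running OOP €1,002.25). Insurer: €1,555 − €1,002.25 = €552.75.
Claim 2 — €1,014: deductible met; 25% of €1,014 = €253.50. Cost to owner: €253.50. OOP to date €1,255.75. Insurer: €1,014 − €253.50 = €760.50.
Claim 3 — €3,894: 25% coinsurance on €3,894 = €973.50. Owner owes €973.50 (running OOP €2,229.25). Plan pays €3,894 − €973.50 = €2,920.50.
Claim 4 — €7,945: deductible met; 25% of €7,945 = €1,986.25. OOP would hit €4,215.50 > €2,900, so the cap limits the owner to €2,900 − €2,229.25 = €670.75. Plan pays €7,945 − €670.75 = €7,274.25.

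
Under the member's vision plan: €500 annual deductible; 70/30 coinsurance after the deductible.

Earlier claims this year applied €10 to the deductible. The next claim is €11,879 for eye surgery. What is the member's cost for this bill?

€3,906.70

€10 of the €500 deductible is already met, leaving €490.
The remaining €11,389 (= €11,879 − €490) moves to coinsurance.
30% of €11,389 = €3,416.70 falls to the member.
That puts the member's cost at €490 + €3,416.70 = €3,906.70.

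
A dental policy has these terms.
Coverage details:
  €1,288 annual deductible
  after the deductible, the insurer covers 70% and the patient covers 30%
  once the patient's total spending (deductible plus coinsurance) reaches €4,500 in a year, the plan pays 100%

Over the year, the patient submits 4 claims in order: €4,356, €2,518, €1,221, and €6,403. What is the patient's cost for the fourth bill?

#1 (€4,356): €1,288 finishes the deductible; €3,068 goes to coinsurance; patient's 30% is €920.40. Patient pays €2,208.40; OOP now €2,208.40.
#2 (€2,518): deductible already satisfied, so patient's share is 30% × €2,518 = €755.40. Patient owes €755.40 (running OOP €2,963.80).
#3 (€1,221): deductible met; 30% of €1,221 = €366.30. Patient owes €366.30 (running OOP €3,330.10).
#4 (€6,403): 30% coinsurance on €6,403 = €1,920.90. That would push OOP to €5,251, over the €4,500 cap, so patient pays €4,500 − €3,330.10 = €1,169.90.

€1,169.90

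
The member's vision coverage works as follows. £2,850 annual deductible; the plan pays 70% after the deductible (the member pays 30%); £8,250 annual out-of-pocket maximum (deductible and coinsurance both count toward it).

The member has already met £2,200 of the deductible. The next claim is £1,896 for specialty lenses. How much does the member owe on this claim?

£2,200 of the £2,850 deductible is already met, leaving £650.
After the £650 deductible portion, £1,896 − £650 = £1,246 is subject to coinsurance.
Member's 30% share of £1,246 is £373.80.
So the member owes £650 + £373.80 = £1,023.80 before any cap.
Cumulative spending £2,200 + £1,023.80 = £3,223.80 stays under the £8,250 maximum.

£1,023.80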